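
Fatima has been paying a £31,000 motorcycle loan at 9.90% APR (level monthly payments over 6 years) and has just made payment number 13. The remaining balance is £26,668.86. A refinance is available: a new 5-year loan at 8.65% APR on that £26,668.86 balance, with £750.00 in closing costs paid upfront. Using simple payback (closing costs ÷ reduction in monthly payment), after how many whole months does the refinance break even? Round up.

32 months

Current payment = 31,000 × 9.9%/12 / (1 − (1+0.0082500)^−72) = £572.74.
Refinanced payment = 26,668.86 × 0.0072083 / (1 − (1+0.0072083)^−60) = £549.08.
Monthly savings = £572.74 − £549.08 = £23.66.
Break-even = £750.00 / £23.66 = 31.70 → 32 months.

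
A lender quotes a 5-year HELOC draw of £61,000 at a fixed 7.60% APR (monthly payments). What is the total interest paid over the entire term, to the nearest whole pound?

Monthly rate = 7.6%/12 = 0.0063333; payment = 61,000 × 0.0063333 / (1 − (1+0.0063333)^−60) = £1,225.22.
Total paid = 60 × £1,225.22 = £73,513.20; interest = £73,513.20 − £61,000 = £12,513.20.

£12,513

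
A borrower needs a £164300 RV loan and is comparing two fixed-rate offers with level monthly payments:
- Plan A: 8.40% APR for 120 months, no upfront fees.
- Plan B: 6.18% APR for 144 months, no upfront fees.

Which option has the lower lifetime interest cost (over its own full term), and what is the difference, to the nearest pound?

Plan A: at 8.40% the monthly rate is 0.0070000, so the payment is 164,300 × 0.0070000 / (1 − 1.0070000^−120) = £2,028.31.
Total interest on Plan A = 120 × £2,028.31 − £164,300 = £79,097.20.
Plan B: monthly rate = 6.18%/12 = 0.0051500; payment = 164,300 × 0.0051500 / (1 − (1+0.0051500)^−144) = £1,618.67.
Total interest on Plan B = 144 × £1,618.67 − £164,300 = £68,788.48.
Plan B is lower by £10,308.72.

Plan B by £10,309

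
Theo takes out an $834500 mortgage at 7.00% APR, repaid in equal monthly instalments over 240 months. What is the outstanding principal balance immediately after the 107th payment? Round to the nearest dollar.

$597,418

With monthly rate i = 7%/12 = 0.0058333, the balance after k of n payments is P · [(1+i)^n − (1+i)^k] / [(1+i)^n − 1].
(1+0.0058333)^240 = 4.03873885 and (1+0.0058333)^107 = 1.86330768, so the balance is 834,500 × (4.03873885 − 1.86330768) / (4.03873885 − 1) = $597,418.01.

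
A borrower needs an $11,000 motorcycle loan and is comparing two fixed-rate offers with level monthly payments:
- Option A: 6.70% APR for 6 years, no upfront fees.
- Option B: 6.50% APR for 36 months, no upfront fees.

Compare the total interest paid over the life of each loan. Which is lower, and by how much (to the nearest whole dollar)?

Option B by $1,252

Option A: at 6.70% the monthly rate is 0.0055833, so the payment is 11,000 × 0.0055833 / (1 − 1.0055833^−72) = $185.96.
Total interest on Option A = 72 × $185.96 − $11,000 = $2,389.12.
Option B: at 6.50% the monthly rate is 0.0054167, so the payment is 11,000 × 0.0054167 / (1 − 1.0054167^−36) = $337.14.
Total interest on Option B = 36 × $337.14 − $11,000 = $1,137.04.
Option B is lower by $1,252.08.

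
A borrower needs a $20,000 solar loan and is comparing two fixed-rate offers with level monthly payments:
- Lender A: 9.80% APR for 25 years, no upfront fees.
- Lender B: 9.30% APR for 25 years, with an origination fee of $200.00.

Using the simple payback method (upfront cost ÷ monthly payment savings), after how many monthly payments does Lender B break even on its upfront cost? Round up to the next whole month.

Lender A: monthly rate = 9.8%/12 = 0.0081667; payment = 20,000 × 0.0081667 / (1 − (1+0.0081667)^−300) = $178.93.
Lender B: at 9.30% the monthly rate is 0.0077500, so the payment is 20,000 × 0.0077500 / (1 − 1.0077500^−300) = $171.97.
Monthly savings = $178.93 − $171.97 = $6.96.
Break-even = $200.00 / $6.96 = 28.74 → 29 months.

29 months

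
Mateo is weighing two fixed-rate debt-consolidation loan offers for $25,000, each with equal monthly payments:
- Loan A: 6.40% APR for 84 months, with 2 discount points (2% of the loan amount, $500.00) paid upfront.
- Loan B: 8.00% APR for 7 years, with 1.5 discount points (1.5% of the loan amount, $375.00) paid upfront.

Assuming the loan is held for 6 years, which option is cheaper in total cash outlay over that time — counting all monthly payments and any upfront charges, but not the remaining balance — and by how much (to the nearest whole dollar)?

Loan A: at 6.40% the monthly rate is 0.0053333, so the payment is 25,000 × 0.0053333 / (1 − 1.0053333^−84) = $370.03.
Loan B: at 8.00% the monthly rate is 0.0066667, so the payment is 25,000 × 0.0066667 / (1 − 1.0066667^−84) = $389.66.
Over 72 months: Loan A costs 72 × $370.03 + $500.00 = $27,142.16; Loan B costs 72 × $389.66 + $375.00 = $28,430.52.
Loan A is cheaper by $28,430.52 − $27,142.16 = $1,288.36.

Loan A by $1,288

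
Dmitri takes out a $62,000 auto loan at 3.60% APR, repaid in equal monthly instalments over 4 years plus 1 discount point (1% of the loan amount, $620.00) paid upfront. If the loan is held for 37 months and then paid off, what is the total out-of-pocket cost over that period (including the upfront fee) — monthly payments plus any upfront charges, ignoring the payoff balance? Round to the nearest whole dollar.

$52,007

At 3.60% the monthly rate is 0.0030000, so the payment is 62,000 × 0.0030000 / (1 − 1.0030000^−48) = $1,388.83.
Total outlay = 37 × $1,388.83 + $620.00 = $52,006.71.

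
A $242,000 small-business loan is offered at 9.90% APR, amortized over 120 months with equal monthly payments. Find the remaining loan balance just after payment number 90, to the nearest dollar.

With monthly rate i = 9.9%/12 = 0.0082500, the balance after k of n payments is P · [(1+i)^n − (1+i)^k] / [(1+i)^n − 1].
(1+0.0082500)^120 = 2.68032639 and (1+0.0082500)^90 = 2.09479130, so the balance is 242,000 × (2.68032639 − 2.09479130) / (2.68032639 − 1) = $84,328.55.

$84,329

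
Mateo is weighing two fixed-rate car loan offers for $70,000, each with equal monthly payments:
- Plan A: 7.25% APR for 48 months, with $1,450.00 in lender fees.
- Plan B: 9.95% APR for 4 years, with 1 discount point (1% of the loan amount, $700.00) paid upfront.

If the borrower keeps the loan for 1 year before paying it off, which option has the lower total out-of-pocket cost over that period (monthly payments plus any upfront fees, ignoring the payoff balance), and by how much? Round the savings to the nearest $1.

Plan A: at 7.25% the monthly rate is 0.0060417, so the payment is 70,000 × 0.0060417 / (1 − 1.0060417^−48) = $1,684.37.
Plan B: monthly rate = 9.95%/12 = 0.0082917; payment = 70,000 × 0.0082917 / (1 − (1+0.0082917)^−48) = $1,773.70.
Over 12 months: Plan A costs 12 × $1,684.37 + $1,450.00 = $21,662.44; Plan B costs 12 × $1,773.70 + $700.00 = $21,984.40.
Plan A is cheaper by $21,984.40 − $21,662.44 = $321.96.

Plan A by $322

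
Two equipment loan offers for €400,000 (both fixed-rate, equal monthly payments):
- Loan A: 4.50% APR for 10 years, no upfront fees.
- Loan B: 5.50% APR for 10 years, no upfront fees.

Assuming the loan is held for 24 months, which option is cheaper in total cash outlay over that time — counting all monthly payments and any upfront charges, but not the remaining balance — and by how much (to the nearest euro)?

Loan A: monthly rate = 4.5%/12 = 0.0037500; payment = 400,000 × 0.0037500 / (1 − (1+0.0037500)^−120) = €4,145.54.
Loan B: monthly rate = 5.5%/12 = 0.0045833; payment = 400,000 × 0.0045833 / (1 − (1+0.0045833)^−120) = €4,341.05.
Over 24 months: Loan A costs 24 × €4,145.54 = €99,492.96; Loan B costs 24 × €4,341.05 = €104,185.20.
Loan A is cheaper by €104,185.20 − €99,492.96 = €4,692.24.

Loan A by €4,692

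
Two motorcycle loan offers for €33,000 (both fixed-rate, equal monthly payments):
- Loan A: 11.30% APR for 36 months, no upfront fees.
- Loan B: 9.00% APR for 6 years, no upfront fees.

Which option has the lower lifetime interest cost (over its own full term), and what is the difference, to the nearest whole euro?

Loan A: at 11.30% the monthly rate is 0.0094167, so the payment is 33,000 × 0.0094167 / (1 − 1.0094167^−36) = €1,085.07.
Total interest on Loan A = 36 × €1,085.07 − €33,000 = €6,062.52.
Loan B: at 9.00% the monthly rate is 0.0075000, so the payment is 33,000 × 0.0075000 / (1 − 1.0075000^−72) = €594.84.
Total interest on Loan B = 72 × €594.84 − €33,000 = €9,828.48.
Loan A is lower by €3,765.96.

Loan A by €3,766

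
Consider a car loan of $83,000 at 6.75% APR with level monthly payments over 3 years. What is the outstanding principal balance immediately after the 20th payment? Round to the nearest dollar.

$38,964

With monthly rate i = 6.75%/12 = 0.0056250, the balance after k of n payments is P · [(1+i)^n − (1+i)^k] / [(1+i)^n − 1].
(1+0.0056250)^36 = 1.22376552 and (1+0.0056250)^20 = 1.11871955, so the balance is 83,000 × (1.22376552 − 1.11871955) / (1.22376552 − 1) = $38,964.07.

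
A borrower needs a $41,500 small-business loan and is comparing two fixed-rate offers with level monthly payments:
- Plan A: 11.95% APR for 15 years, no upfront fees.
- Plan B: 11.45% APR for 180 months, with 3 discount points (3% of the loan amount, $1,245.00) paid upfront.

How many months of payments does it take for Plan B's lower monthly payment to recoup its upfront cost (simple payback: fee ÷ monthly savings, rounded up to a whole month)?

Plan A: monthly rate = 11.95%/12 = 0.0099583; payment = 41,500 × 0.0099583 / (1 − (1+0.0099583)^−180) = $496.74.
Plan B: monthly rate = 11.45%/12 = 0.0095417; payment = 41,500 × 0.0095417 / (1 − (1+0.0095417)^−180) = $483.48.
Monthly savings = $496.74 − $483.48 = $13.26.
Break-even = $1,245.00 / $13.26 = 93.89 → 94 months.

94 months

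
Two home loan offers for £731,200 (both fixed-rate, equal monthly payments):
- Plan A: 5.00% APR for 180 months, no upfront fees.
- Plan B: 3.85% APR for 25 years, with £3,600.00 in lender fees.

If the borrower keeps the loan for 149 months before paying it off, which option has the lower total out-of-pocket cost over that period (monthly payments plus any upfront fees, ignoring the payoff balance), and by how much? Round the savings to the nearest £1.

Plan A: monthly rate = 5%/12 = 0.0041667; payment = 731,200 × 0.0041667 / (1 − (1+0.0041667)^−180) = £5,782.28.
Plan B: monthly rate = 3.85%/12 = 0.0032083; payment = 731,200 × 0.0032083 / (1 − (1+0.0032083)^−300) = £3,799.24.
Over 149 months: Plan A costs 149 × £5,782.28 = £861,559.72; Plan B costs 149 × £3,799.24 + £3,600.00 = £569,686.76.
Plan B is cheaper by £861,559.72 − £569,686.76 = £291,872.96.

Plan B by £291,873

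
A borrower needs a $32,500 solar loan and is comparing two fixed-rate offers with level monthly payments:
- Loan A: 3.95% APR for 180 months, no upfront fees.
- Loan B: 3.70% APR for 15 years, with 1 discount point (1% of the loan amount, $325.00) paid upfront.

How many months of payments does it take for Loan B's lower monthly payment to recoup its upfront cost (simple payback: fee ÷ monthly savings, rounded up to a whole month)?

Loan A: at 3.95% the monthly rate is 0.0032917, so the payment is 32,500 × 0.0032917 / (1 − 1.0032917^−180) = $239.59.
Loan B: at 3.70% the monthly rate is 0.0030833, so the payment is 32,500 × 0.0030833 / (1 − 1.0030833^−180) = $235.54.
Monthly savings = $239.59 − $235.54 = $4.05.
Break-even = $325.00 / $4.05 = 80.25 → 81 months.

81 months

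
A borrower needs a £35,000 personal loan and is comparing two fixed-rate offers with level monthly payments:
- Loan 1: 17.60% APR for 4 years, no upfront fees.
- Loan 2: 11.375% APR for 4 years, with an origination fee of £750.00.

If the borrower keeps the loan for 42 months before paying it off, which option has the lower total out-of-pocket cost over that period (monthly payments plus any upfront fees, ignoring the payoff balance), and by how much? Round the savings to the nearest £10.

Loan 2 by £3,860

Loan 1: monthly rate = 17.6%/12 = 0.0146667; payment = 35,000 × 0.0146667 / (1 − (1+0.0146667)^−48) = £1,020.82.
Loan 2: at 11.375% the monthly rate is 0.0094792, so the payment is 35,000 × 0.0094792 / (1 − 1.0094792^−48) = £910.98.
Over 42 months: Loan 1 costs 42 × £1,020.82 = £42,874.44; Loan 2 costs 42 × £910.98 + £750.00 = £39,011.16.
Loan 2 is cheaper by £42,874.44 − £39,011.16 = £3,863.28.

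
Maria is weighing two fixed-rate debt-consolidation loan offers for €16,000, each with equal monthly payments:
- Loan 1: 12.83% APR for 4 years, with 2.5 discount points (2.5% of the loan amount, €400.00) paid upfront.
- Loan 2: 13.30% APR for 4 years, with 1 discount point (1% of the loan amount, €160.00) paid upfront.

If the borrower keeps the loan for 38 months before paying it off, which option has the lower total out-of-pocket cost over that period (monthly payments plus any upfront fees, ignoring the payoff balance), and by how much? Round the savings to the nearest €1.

Loan 2 by €98

Loan 1: at 12.83% the monthly rate is 0.0106917, so the payment is 16,000 × 0.0106917 / (1 − 1.0106917^−48) = €427.89.
Loan 2: monthly rate = 13.3%/12 = 0.0110833; payment = 16,000 × 0.0110833 / (1 − (1+0.0110833)^−48) = €431.63.
Over 38 months: Loan 1 costs 38 × €427.89 + €400.00 = €16,659.82; Loan 2 costs 38 × €431.63 + €160.00 = €16,561.94.
Loan 2 is cheaper by €16,659.82 − €16,561.94 = €97.88.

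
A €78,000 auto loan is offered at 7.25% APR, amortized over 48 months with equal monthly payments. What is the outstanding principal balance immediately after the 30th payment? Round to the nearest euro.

€31,920

With monthly rate i = 7.25%/12 = 0.0060417, the balance after k of n payments is P · [(1+i)^n − (1+i)^k] / [(1+i)^n − 1].
(1+0.0060417)^48 = 1.33526192 and (1+0.0060417)^30 = 1.19806130, so the balance is 78,000 × (1.33526192 − 1.19806130) / (1.33526192 − 1) = €31,920.26.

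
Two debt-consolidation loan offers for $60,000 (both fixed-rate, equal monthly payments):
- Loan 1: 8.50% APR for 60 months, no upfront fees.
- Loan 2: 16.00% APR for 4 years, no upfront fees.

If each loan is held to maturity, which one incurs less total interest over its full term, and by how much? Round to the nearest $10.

Loan 1: monthly rate = 8.5%/12 = 0.0070833; payment = 60,000 × 0.0070833 / (1 − (1+0.0070833)^−60) = $1,230.99.
Total interest on Loan 1 = 60 × $1,230.99 − $60,000 = $13,859.40.
Loan 2: monthly rate = 16%/12 = 0.0133333; payment = 60,000 × 0.0133333 / (1 − (1+0.0133333)^−48) = $1,700.42.
Total interest on Loan 2 = 48 × $1,700.42 − $60,000 = $21,620.16.
Loan 1 is lower by $7,760.76.

Loan 1 by $7,760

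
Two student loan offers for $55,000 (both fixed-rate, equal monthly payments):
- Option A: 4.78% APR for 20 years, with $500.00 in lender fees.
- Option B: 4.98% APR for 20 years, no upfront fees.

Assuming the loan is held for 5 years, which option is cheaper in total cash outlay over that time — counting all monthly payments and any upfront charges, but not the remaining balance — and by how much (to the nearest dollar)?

Option A: monthly rate = 4.78%/12 = 0.0039833; payment = 55,000 × 0.0039833 / (1 − (1+0.0039833)^−240) = $356.32.
Option B: monthly rate = 4.98%/12 = 0.0041500; payment = 55,000 × 0.0041500 / (1 − (1+0.0041500)^−240) = $362.37.
Over 60 months: Option A costs 60 × $356.32 + $500.00 = $21,879.20; Option B costs 60 × $362.37 = $21,742.20.
Option B is cheaper by $21,879.20 − $21,742.20 = $137.00.

Option B by $137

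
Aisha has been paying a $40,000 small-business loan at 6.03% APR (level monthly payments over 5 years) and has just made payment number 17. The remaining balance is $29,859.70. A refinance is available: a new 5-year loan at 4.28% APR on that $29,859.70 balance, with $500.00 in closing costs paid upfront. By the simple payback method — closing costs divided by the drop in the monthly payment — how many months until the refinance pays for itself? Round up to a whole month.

3 months

Current payment = 40,000 × 6.03%/12 / (1 − (1+0.0050250)^−60) = $773.87.
Refinanced payment = 29,859.70 × 0.0035667 / (1 − (1+0.0035667)^−60) = $553.69.
Monthly savings = $773.87 − $553.69 = $220.18.
Break-even = $500.00 / $220.18 = 2.27 → 3 months.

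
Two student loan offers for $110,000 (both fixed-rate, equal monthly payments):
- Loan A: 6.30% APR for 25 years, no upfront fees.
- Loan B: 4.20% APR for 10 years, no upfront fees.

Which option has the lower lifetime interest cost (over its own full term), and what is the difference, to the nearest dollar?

Loan B by $83,810

Loan A: monthly rate = 6.3%/12 = 0.0052500; payment = 110,000 × 0.0052500 / (1 − (1+0.0052500)^−300) = $729.04.
Total interest on Loan A = 300 × $729.04 − $110,000 = $108,712.00.
Loan B: at 4.20% the monthly rate is 0.0035000, so the payment is 110,000 × 0.0035000 / (1 − 1.0035000^−120) = $1,124.18.
Total interest on Loan B = 120 × $1,124.18 − $110,000 = $24,901.60.
Loan B is lower by $83,810.40.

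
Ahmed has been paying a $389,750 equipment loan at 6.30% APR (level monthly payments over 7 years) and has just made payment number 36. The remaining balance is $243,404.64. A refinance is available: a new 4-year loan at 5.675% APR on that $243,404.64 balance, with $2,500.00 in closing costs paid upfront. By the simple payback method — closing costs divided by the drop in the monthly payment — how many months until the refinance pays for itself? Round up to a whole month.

Current payment = 389,750 × 6.3%/12 / (1 − (1+0.0052500)^−84) = $5,749.90.
Refinanced payment = 243,404.64 × 0.0047292 / (1 − (1+0.0047292)^−48) = $5,680.17.
Monthly savings = $5,749.90 − $5,680.17 = $69.73.
Break-even = $2,500.00 / $69.73 = 35.85 → 36 months.

36 months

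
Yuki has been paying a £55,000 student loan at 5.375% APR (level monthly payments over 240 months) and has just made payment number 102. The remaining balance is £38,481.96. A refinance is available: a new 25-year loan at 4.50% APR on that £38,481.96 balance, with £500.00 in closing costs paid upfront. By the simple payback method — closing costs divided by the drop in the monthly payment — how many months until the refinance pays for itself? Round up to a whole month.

4 months

Current payment = 55,000 × 5.375%/12 / (1 − (1+0.0044792)^−240) = £374.47.
Refinanced payment = 38,481.96 × 0.0037500 / (1 − (1+0.0037500)^−300) = £213.90.
Monthly savings = £374.47 − £213.90 = £160.57.
Break-even = £500.00 / £160.57 = 3.11 → 4 months.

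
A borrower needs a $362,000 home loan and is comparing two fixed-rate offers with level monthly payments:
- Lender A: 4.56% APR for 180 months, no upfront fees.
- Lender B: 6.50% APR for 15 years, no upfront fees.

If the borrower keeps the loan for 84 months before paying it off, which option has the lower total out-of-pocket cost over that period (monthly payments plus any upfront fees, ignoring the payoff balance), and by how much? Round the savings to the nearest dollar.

Lender A: at 4.56% the monthly rate is 0.0038000, so the payment is 362,000 × 0.0038000 / (1 − 1.0038000^−180) = $2,780.39.
Lender B: at 6.50% the monthly rate is 0.0054167, so the payment is 362,000 × 0.0054167 / (1 − 1.0054167^−180) = $3,153.41.
Over 84 months: Lender A costs 84 × $2,780.39 = $233,552.76; Lender B costs 84 × $3,153.41 = $264,886.44.
Lender A is cheaper by $264,886.44 − $233,552.76 = $31,333.68.

Lender A by $31,334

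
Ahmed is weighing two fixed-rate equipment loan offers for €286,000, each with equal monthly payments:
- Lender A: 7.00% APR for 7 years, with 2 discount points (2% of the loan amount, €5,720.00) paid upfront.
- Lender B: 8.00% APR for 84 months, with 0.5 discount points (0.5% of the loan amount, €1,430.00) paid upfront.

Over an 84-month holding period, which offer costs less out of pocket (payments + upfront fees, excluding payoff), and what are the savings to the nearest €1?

Lender A by €7,567

Lender A: at 7.00% the monthly rate is 0.0058333, so the payment is 286,000 × 0.0058333 / (1 − 1.0058333^−84) = €4,316.51.
Lender B: at 8.00% the monthly rate is 0.0066667, so the payment is 286,000 × 0.0066667 / (1 − 1.0066667^−84) = €4,457.66.
Over 84 months: Lender A costs 84 × €4,316.51 + €5,720.00 = €368,306.84; Lender B costs 84 × €4,457.66 + €1,430.00 = €375,873.44.
Lender A is cheaper by €375,873.44 − €368,306.84 = €7,566.60.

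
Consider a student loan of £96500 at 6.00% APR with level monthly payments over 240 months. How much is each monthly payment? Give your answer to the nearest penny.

£691.36

Monthly rate = 6%/12 = 0.0050000; payment = 96,500 × 0.0050000 / (1 − (1+0.0050000)^−240) = £691.36.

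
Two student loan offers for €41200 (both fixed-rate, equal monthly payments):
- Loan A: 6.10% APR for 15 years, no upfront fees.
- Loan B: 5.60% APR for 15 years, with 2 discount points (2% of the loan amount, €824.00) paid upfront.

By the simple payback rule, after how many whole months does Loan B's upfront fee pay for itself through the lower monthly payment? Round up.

Loan A: at 6.10% the monthly rate is 0.0050833, so the payment is 41,200 × 0.0050833 / (1 − 1.0050833^−180) = €349.90.
Loan B: monthly rate = 5.6%/12 = 0.0046667; payment = 41,200 × 0.0046667 / (1 − (1+0.0046667)^−180) = €338.83.
Monthly savings = €349.90 − €338.83 = €11.07.
Break-even = €824.00 / €11.07 = 74.44 → 75 months.

75 months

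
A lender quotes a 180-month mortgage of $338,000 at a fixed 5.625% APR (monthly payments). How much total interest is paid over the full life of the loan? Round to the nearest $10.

Monthly rate = 5.625%/12 = 0.0046875; payment = 338,000 × 0.0046875 / (1 − (1+0.0046875)^−180) = $2,784.21.
Total paid = 180 × $2,784.21 = $501,157.80; interest = $501,157.80 − $338,000 = $163,157.80.

$163,160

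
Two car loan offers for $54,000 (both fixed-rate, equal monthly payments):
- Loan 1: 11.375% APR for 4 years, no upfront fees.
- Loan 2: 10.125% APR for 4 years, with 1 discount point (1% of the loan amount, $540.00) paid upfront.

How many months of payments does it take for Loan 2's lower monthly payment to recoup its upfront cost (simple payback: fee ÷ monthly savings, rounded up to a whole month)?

17 months

Loan 1: at 11.375% the monthly rate is 0.0094792, so the payment is 54,000 × 0.0094792 / (1 − 1.0094792^−48) = $1,405.51.
Loan 2: at 10.125% the monthly rate is 0.0084375, so the payment is 54,000 × 0.0084375 / (1 − 1.0084375^−48) = $1,372.82.
Monthly savings = $1,405.51 − $1,372.82 = $32.69.
Break-even = $540.00 / $32.69 = 16.52 → 17 months.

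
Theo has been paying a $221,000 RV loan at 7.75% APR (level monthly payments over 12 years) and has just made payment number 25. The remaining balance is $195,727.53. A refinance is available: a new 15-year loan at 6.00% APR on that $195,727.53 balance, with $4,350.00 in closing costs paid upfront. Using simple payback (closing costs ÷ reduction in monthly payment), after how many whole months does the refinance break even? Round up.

7 months

Current payment = 221,000 × 7.75%/12 / (1 − (1+0.0064583)^−144) = $2,362.03.
Refinanced payment = 195,727.53 × 0.0050000 / (1 − (1+0.0050000)^−180) = $1,651.66.
Monthly savings = $2,362.03 − $1,651.66 = $710.37.
Break-even = $4,350.00 / $710.37 = 6.12 → 7 months.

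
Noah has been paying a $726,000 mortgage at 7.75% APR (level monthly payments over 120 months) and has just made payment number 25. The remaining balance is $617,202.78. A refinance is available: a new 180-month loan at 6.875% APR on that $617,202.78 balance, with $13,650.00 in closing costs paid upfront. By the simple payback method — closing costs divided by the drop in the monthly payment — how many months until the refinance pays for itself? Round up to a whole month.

5 months

Current payment = 726,000 × 7.75%/12 / (1 − (1+0.0064583)^−120) = $8,712.77.
Refinanced payment = 617,202.78 × 0.0057292 / (1 − (1+0.0057292)^−180) = $5,504.55.
Monthly savings = $8,712.77 − $5,504.55 = $3,208.22.
Break-even = $13,650.00 / $3,208.22 = 4.25 → 5 months.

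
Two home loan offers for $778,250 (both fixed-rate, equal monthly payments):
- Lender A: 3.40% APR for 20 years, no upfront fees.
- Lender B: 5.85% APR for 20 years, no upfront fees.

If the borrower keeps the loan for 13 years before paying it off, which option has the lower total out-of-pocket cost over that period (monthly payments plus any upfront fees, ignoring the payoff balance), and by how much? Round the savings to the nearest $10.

Lender A by $161,440

Lender A: at 3.40% the monthly rate is 0.0028333, so the payment is 778,250 × 0.0028333 / (1 − 1.0028333^−240) = $4,473.65.
Lender B: at 5.85% the monthly rate is 0.0048750, so the payment is 778,250 × 0.0048750 / (1 − 1.0048750^−240) = $5,508.49.
Over 156 months: Lender A costs 156 × $4,473.65 = $697,889.40; Lender B costs 156 × $5,508.49 = $859,324.44.
Lender A is cheaper by $859,324.44 − $697,889.40 = $161,435.04.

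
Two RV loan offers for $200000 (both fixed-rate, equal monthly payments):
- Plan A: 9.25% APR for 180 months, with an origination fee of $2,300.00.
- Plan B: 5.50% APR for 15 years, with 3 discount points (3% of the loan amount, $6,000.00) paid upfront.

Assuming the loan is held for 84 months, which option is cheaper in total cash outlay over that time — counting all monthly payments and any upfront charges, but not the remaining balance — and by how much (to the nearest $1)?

Plan A: monthly rate = 9.25%/12 = 0.0077083; payment = 200,000 × 0.0077083 / (1 − (1+0.0077083)^−180) = $2,058.38.
Plan B: at 5.50% the monthly rate is 0.0045833, so the payment is 200,000 × 0.0045833 / (1 − 1.0045833^−180) = $1,634.17.
Over 84 months: Plan A costs 84 × $2,058.38 + $2,300.00 = $175,203.92; Plan B costs 84 × $1,634.17 + $6,000.00 = $143,270.28.
Plan B is cheaper by $175,203.92 − $143,270.28 = $31,933.64.

Plan B by $31,934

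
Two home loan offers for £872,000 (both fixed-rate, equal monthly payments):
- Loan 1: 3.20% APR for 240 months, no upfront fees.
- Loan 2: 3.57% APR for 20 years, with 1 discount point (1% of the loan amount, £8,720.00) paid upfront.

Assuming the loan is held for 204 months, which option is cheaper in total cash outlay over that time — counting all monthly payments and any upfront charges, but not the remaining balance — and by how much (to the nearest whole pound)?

Loan 1 by £42,341

Loan 1: at 3.20% the monthly rate is 0.0026667, so the payment is 872,000 × 0.0026667 / (1 − 1.0026667^−240) = £4,923.86.
Loan 2: at 3.57% the monthly rate is 0.0029750, so the payment is 872,000 × 0.0029750 / (1 − 1.0029750^−240) = £5,088.67.
Over 204 months: Loan 1 costs 204 × £4,923.86 = £1,004,467.44; Loan 2 costs 204 × £5,088.67 + £8,720.00 = £1,046,808.68.
Loan 1 is cheaper by £1,046,808.68 − £1,004,467.44 = £42,341.24.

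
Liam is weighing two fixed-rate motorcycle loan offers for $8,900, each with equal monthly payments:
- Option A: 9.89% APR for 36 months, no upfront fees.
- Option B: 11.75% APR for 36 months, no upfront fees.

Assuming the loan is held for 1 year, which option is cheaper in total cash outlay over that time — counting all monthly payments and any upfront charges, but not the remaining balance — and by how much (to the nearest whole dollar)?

Option A: monthly rate = 9.89%/12 = 0.0082417; payment = 8,900 × 0.0082417 / (1 − (1+0.0082417)^−36) = $286.72.
Option B: at 11.75% the monthly rate is 0.0097917, so the payment is 8,900 × 0.0097917 / (1 − 1.0097917^−36) = $294.55.
Over 12 months: Option A costs 12 × $286.72 = $3,440.64; Option B costs 12 × $294.55 = $3,534.60.
Option A is cheaper by $3,534.60 − $3,440.64 = $93.96.

Option A by $94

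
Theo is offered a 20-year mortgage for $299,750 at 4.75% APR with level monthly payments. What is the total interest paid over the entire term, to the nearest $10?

At 4.75% the monthly rate is 0.0039583, so the payment is 299,750 × 0.0039583 / (1 − 1.0039583^−240) = $1,937.06.
Total paid = 240 × $1,937.06 = $464,894.40; interest = $464,894.40 − $299,750 = $165,144.40.

$165,140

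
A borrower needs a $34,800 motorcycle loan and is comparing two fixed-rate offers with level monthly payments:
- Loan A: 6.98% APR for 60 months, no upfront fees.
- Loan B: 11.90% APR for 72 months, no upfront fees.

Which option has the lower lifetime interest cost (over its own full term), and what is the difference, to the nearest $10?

Loan A by $7,530

Loan A: at 6.98% the monthly rate is 0.0058167, so the payment is 34,800 × 0.0058167 / (1 − 1.0058167^−60) = $688.75.
Total interest on Loan A = 60 × $688.75 − $34,800 = $6,525.00.
Loan B: at 11.90% the monthly rate is 0.0099167, so the payment is 34,800 × 0.0099167 / (1 − 1.0099167^−72) = $678.54.
Total interest on Loan B = 72 × $678.54 − $34,800 = $14,054.88.
Loan A is lower by $7,529.88.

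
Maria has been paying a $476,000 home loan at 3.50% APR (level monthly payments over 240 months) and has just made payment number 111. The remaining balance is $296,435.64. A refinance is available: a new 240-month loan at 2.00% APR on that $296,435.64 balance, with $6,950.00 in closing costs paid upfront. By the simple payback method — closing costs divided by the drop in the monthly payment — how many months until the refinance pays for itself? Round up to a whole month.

6 months

Current payment = 476,000 × 3.5%/12 / (1 − (1+0.0029167)^−240) = $2,760.61.
Refinanced payment = 296,435.64 × 0.0016667 / (1 − (1+0.0016667)^−240) = $1,499.62.
Monthly savings = $2,760.61 − $1,499.62 = $1,260.99.
Break-even = $6,950.00 / $1,260.99 = 5.51 → 6 months.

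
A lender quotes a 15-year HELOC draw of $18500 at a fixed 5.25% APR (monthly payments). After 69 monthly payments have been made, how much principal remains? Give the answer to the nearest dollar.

With monthly rate i = 5.25%/12 = 0.0043750, the balance after k of n payments is P · [(1+i)^n − (1+i)^k] / [(1+i)^n − 1].
(1+0.0043750)^180 = 2.19412285 and (1+0.0043750)^69 = 1.35150200, so the balance is 18,500 × (2.19412285 − 1.35150200) / (2.19412285 − 1) = $13,054.34.

$13,054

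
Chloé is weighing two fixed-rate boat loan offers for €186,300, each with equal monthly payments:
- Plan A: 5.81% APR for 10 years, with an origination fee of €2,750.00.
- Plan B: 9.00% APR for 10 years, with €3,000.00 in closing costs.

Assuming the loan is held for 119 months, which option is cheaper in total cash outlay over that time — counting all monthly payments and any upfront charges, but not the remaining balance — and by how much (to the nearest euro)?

Plan A by €37,067

Plan A: at 5.81% the monthly rate is 0.0048417, so the payment is 186,300 × 0.0048417 / (1 − 1.0048417^−120) = €2,050.58.
Plan B: monthly rate = 9%/12 = 0.0075000; payment = 186,300 × 0.0075000 / (1 − (1+0.0075000)^−120) = €2,359.97.
Over 119 months: Plan A costs 119 × €2,050.58 + €2,750.00 = €246,769.02; Plan B costs 119 × €2,359.97 + €3,000.00 = €283,836.43.
Plan A is cheaper by €283,836.43 − €246,769.02 = €37,067.41.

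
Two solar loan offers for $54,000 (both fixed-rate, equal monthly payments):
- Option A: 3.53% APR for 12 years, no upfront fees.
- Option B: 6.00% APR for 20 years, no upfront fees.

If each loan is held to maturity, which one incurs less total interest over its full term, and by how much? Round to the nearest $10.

Option A: at 3.53% the monthly rate is 0.0029417, so the payment is 54,000 × 0.0029417 / (1 − 1.0029417^−144) = $460.56.
Total interest on Option A = 144 × $460.56 − $54,000 = $12,320.64.
Option B: monthly rate = 6%/12 = 0.0050000; payment = 54,000 × 0.0050000 / (1 − (1+0.0050000)^−240) = $386.87.
Total interest on Option B = 240 × $386.87 − $54,000 = $38,848.80.
Option A is lower by $26,528.16.

Option A by $26,530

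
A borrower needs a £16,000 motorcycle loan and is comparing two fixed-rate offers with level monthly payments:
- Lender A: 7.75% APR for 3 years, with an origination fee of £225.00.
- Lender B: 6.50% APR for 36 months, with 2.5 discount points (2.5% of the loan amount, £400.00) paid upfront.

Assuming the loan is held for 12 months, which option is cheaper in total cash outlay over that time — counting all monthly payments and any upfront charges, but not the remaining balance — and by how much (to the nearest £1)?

Lender A by £65

Lender A: at 7.75% the monthly rate is 0.0064583, so the payment is 16,000 × 0.0064583 / (1 − 1.0064583^−36) = £499.54.
Lender B: at 6.50% the monthly rate is 0.0054167, so the payment is 16,000 × 0.0054167 / (1 − 1.0054167^−36) = £490.38.
Over 12 months: Lender A costs 12 × £499.54 + £225.00 = £6,219.48; Lender B costs 12 × £490.38 + £400.00 = £6,284.56.
Lender A is cheaper by £6,284.56 − £6,219.48 = £65.08.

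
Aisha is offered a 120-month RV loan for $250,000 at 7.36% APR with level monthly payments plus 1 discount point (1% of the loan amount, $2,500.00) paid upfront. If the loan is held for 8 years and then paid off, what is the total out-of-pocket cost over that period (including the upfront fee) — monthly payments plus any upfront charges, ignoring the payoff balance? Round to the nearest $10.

$285,630

At 7.36% the monthly rate is 0.0061333, so the payment is 250,000 × 0.0061333 / (1 − 1.0061333^−120) = $2,949.31.
Total outlay = 96 × $2,949.31 + $2,500.00 = $285,633.76.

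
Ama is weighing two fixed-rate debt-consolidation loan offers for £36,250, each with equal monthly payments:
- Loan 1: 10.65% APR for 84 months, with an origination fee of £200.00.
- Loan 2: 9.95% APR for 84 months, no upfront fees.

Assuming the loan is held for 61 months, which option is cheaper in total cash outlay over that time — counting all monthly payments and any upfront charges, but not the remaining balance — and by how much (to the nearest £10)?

Loan 2 by £1,000

Loan 1: monthly rate = 10.65%/12 = 0.0088750; payment = 36,250 × 0.0088750 / (1 − (1+0.0088750)^−84) = £614.04.
Loan 2: at 9.95% the monthly rate is 0.0082917, so the payment is 36,250 × 0.0082917 / (1 − 1.0082917^−84) = £600.86.
Over 61 months: Loan 1 costs 61 × £614.04 + £200.00 = £37,656.44; Loan 2 costs 61 × £600.86 = £36,652.46.
Loan 2 is cheaper by £37,656.44 − £36,652.46 = £1,003.98.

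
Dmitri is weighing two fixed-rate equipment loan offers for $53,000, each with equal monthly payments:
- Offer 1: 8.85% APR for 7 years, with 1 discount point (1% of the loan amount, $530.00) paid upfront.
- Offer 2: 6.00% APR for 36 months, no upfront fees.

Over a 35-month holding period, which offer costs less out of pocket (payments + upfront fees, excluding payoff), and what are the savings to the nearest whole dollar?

Offer 1: at 8.85% the monthly rate is 0.0073750, so the payment is 53,000 × 0.0073750 / (1 − 1.0073750^−84) = $848.69.
Offer 2: at 6.00% the monthly rate is 0.0050000, so the payment is 53,000 × 0.0050000 / (1 − 1.0050000^−36) = $1,612.36.
Over 35 months: Offer 1 costs 35 × $848.69 + $530.00 = $30,234.15; Offer 2 costs 35 × $1,612.36 = $56,432.60.
Offer 1 is cheaper by $56,432.60 − $30,234.15 = $26,198.45.

Offer 1 by $26,198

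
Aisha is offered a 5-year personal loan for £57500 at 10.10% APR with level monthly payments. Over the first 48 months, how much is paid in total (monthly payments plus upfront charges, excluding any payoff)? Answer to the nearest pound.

£58,778

Monthly rate = 10.1%/12 = 0.0084167; payment = 57,500 × 0.0084167 / (1 − (1+0.0084167)^−60) = £1,224.54.
Total outlay = 48 × £1,224.54 = £58,777.92.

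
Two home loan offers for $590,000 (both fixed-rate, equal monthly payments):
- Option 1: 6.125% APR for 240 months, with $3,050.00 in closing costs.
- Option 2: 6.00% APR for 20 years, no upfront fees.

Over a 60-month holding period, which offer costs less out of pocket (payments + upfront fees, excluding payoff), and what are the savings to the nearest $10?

Option 2 by $5,610

Option 1: monthly rate = 6.125%/12 = 0.0051042; payment = 590,000 × 0.0051042 / (1 − (1+0.0051042)^−240) = $4,269.60.
Option 2: at 6.00% the monthly rate is 0.0050000, so the payment is 590,000 × 0.0050000 / (1 − 1.0050000^−240) = $4,226.94.
Over 60 months: Option 1 costs 60 × $4,269.60 + $3,050.00 = $259,226.00; Option 2 costs 60 × $4,226.94 = $253,616.40.
Option 2 is cheaper by $259,226.00 − $253,616.40 = $5,609.60.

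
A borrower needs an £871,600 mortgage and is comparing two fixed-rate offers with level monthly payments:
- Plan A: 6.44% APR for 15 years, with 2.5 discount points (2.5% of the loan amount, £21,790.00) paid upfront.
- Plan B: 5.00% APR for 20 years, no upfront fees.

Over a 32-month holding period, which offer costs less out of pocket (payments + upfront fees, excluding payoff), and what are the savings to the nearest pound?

Plan A: monthly rate = 6.44%/12 = 0.0053667; payment = 871,600 × 0.0053667 / (1 − (1+0.0053667)^−180) = £7,563.85.
Plan B: monthly rate = 5%/12 = 0.0041667; payment = 871,600 × 0.0041667 / (1 − (1+0.0041667)^−240) = £5,752.17.
Over 32 months: Plan A costs 32 × £7,563.85 + £21,790.00 = £263,833.20; Plan B costs 32 × £5,752.17 = £184,069.44.
Plan B is cheaper by £263,833.20 − £184,069.44 = £79,763.76.

Plan B by £79,764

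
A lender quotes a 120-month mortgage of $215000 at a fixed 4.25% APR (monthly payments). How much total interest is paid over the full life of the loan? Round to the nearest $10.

$49,290

Monthly rate = 4.25%/12 = 0.0035417; payment = 215,000 × 0.0035417 / (1 − (1+0.0035417)^−120) = $2,202.41.
Total paid = 120 × $2,202.41 = $264,289.20; interest = $264,289.20 − $215,000 = $49,289.20.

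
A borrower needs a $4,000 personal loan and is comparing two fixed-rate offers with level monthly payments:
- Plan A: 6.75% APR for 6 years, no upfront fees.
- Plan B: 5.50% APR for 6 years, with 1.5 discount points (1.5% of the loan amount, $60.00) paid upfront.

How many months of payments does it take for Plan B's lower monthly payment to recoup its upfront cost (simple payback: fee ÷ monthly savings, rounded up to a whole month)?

26 months

Plan A: at 6.75% the monthly rate is 0.0056250, so the payment is 4,000 × 0.0056250 / (1 − 1.0056250^−72) = $67.72.
Plan B: monthly rate = 5.5%/12 = 0.0045833; payment = 4,000 × 0.0045833 / (1 − (1+0.0045833)^−72) = $65.35.
Monthly savings = $67.72 − $65.35 = $2.37.
Break-even = $60.00 / $2.37 = 25.32 → 26 months.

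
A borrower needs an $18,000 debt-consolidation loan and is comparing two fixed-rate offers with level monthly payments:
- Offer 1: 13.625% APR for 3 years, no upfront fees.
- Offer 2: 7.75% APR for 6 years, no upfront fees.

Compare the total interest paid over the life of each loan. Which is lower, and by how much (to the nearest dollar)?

Offer 1: monthly rate = 13.625%/12 = 0.0113542; payment = 18,000 × 0.0113542 / (1 − (1+0.0113542)^−36) = $611.92.
Total interest on Offer 1 = 36 × $611.92 − $18,000 = $4,029.12.
Offer 2: monthly rate = 7.75%/12 = 0.0064583; payment = 18,000 × 0.0064583 / (1 − (1+0.0064583)^−72) = $313.41.
Total interest on Offer 2 = 72 × $313.41 − $18,000 = $4,565.52.
Offer 1 is lower by $536.40.

Offer 1 by $536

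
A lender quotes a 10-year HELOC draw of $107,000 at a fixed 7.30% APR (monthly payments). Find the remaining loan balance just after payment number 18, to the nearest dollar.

With monthly rate i = 7.3%/12 = 0.0060833, the balance after k of n payments is P · [(1+i)^n − (1+i)^k] / [(1+i)^n − 1].
(1+0.0060833)^120 = 2.07049674 and (1+0.0060833)^18 = 1.11535003, so the balance is 107,000 × (2.07049674 − 1.11535003) / (2.07049674 − 1) = $95,470.35.

$95,470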